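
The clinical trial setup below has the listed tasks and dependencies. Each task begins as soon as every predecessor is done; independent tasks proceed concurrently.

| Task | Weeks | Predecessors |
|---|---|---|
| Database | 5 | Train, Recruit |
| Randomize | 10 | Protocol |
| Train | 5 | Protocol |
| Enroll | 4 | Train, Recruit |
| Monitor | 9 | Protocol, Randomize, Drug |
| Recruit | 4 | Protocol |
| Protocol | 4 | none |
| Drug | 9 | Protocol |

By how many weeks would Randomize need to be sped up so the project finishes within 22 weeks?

Current finish: 23 weeks; target: 22.
Randomize is on every critical path, so each week cut from Randomize cuts the finish by one (this holds down to a finish of 22).
Need 23 − 22 = 1 week off Randomize → Randomize becomes 9 weeks, finish becomes 22.

1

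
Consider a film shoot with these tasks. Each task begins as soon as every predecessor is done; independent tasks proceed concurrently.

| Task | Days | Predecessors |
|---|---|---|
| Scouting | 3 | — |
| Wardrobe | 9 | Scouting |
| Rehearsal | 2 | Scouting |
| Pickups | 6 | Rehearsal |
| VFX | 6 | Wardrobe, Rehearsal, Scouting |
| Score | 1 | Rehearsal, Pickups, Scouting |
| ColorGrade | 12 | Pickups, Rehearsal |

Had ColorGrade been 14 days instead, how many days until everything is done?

25

The binding path is Scouting→Rehearsal→Pickups→ColorGrade = 3+2+6+12 = 23; finish at 23 days.
ColorGrade is on the critical path; changing it to 14 makes that path 25 days.
No other chain overtakes it, so the finish is 25 days.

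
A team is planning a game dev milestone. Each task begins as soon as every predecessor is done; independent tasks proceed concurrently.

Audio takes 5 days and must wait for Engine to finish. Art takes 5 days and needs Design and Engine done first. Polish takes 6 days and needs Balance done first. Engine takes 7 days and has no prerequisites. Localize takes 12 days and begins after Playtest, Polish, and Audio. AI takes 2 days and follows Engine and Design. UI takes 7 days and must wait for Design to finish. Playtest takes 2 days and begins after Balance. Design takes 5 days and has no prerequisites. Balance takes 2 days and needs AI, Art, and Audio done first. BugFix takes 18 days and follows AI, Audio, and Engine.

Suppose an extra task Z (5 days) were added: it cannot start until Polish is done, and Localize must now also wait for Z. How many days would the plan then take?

Originally the plan takes 32 days.
With Z inserted, Localize now waits for max(Playtest, Polish, Audio, Z).
New critical path: Engine→Art→Balance→Polish→Z→Localize = 7+5+2+6+5+12 = 37 ⇒ 37 days.

37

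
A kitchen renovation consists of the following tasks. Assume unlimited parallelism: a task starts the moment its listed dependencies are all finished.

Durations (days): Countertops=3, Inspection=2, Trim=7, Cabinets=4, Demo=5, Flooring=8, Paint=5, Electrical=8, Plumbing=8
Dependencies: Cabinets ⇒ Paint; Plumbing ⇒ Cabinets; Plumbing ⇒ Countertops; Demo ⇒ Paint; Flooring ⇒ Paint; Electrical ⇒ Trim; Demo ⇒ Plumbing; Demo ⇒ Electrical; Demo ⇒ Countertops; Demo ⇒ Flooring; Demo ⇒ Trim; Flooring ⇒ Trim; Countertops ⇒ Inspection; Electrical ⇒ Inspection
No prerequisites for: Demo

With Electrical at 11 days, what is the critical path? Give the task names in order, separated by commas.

The binding path is Demo→Plumbing→Cabinets→Paint = 5+8+4+5 = 22; finish at 22 days.
Electrical is off the critical path — its longest chain is 20 days, giving 2 of slack.
New critical path: Demo→Electrical→Trim = 5+11+7 = 23 ⇒ 23 days.

Demo, Electrical, Trim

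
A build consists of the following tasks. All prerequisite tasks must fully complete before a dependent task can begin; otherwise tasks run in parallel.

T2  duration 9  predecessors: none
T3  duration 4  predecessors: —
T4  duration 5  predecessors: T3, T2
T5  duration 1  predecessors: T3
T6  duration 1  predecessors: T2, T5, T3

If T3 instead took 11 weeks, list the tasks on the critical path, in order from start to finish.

T3, T4

As given, the longest chain is T2→T4 = 9+5 = 14, so the finish is 14 weeks.
The longest path through T3 is only 9 weeks, so T3 has float 5.
The binding chain switches to T3→T4 = 11+5 = 16; finish 16 weeks.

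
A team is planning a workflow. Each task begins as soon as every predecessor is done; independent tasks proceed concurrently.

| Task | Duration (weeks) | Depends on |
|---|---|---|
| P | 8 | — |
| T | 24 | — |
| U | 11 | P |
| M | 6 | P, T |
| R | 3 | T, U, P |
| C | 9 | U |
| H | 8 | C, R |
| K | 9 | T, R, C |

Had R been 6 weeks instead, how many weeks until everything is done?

39

Baseline: P→U→C→K = 8+11+9+9 = 37 → 37 weeks.
R is off the critical path — its longest chain is 36 weeks, giving 1 of slack.
Now T→R→K = 24+6+9 = 39 is longest, so the finish becomes 39 weeks.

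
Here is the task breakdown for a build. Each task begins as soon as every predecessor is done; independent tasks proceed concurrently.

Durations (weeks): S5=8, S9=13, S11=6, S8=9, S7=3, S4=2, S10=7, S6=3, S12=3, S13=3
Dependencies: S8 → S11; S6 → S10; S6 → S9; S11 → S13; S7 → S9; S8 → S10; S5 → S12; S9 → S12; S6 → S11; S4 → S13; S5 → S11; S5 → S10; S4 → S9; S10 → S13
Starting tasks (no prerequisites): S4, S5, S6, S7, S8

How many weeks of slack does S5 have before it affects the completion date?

S6→S9→S12 = 3+13+3 = 19 sets the makespan at 19 weeks.
S5 finishes as early as 8 and must finish by 9.
Float = 19 − 18 = 1.

1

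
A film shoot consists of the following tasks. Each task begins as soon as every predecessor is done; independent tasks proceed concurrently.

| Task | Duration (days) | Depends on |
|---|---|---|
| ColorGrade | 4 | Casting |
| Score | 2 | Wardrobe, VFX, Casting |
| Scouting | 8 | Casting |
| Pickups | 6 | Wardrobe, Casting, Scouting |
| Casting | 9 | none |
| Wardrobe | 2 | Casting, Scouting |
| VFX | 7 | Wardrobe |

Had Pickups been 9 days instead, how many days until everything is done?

The binding path is Casting→Scouting→Wardrobe→VFX→Score = 9+8+2+7+2 = 28; finish at 28 days.
Pickups has 3 days of float (longest path through it is 25).
New critical path: Casting→Scouting→Wardrobe→Pickups = 9+8+2+9 = 28 ⇒ 28 days.

28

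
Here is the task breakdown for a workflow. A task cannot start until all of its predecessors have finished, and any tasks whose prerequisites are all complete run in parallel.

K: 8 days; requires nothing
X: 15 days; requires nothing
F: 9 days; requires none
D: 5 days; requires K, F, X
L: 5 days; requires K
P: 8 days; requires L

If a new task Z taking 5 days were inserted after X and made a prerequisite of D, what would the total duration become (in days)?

25

Originally the plan takes 21 days.
With Z inserted, D now waits for max(K, F, X, Z).
New critical path: X→Z→D = 15+5+5 = 25 ⇒ 25 days.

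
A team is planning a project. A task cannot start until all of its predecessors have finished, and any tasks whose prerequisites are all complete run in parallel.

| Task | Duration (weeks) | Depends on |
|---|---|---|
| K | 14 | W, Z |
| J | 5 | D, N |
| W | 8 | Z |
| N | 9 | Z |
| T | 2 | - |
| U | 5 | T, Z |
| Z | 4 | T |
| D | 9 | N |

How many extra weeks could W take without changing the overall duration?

Critical path: T→Z→N→D→J = 2+4+9+9+5 = 29, so the finish is 29 weeks.
Longest path through W: 28 weeks (earliest finish 14, latest finish 15).
So W can slip 15 − 14 = 1 week.

1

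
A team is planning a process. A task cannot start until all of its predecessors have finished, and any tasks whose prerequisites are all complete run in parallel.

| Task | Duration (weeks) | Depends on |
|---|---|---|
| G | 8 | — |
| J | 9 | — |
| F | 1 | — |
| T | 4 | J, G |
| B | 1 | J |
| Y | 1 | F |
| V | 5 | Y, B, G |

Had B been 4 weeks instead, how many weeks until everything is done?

18

The binding path is J→B→V = 9+1+5 = 15; finish at 15 weeks.
B lies on that path, so at 4 weeks the path becomes 18 weeks.
The critical path is still J→B→V; finish is now 18 weeks.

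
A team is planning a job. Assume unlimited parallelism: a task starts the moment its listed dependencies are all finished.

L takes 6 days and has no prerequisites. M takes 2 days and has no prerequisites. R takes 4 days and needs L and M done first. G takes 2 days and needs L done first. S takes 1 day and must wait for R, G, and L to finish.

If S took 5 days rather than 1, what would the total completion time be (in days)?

15

Baseline: L→R→S = 6+4+1 = 11 → 11 days.
Since S is critical, the +4 change carries straight to that chain (now 15 days).
No other chain overtakes it, so the finish is 15 days.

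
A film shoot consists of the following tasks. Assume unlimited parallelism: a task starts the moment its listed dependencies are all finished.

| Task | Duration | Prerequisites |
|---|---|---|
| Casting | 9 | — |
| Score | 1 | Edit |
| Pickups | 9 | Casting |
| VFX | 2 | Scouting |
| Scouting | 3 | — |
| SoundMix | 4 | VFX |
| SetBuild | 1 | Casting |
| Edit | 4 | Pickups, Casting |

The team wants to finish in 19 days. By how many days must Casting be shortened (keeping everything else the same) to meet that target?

Current finish: 23 days; target: 19.
Casting is on every critical path, so each day cut from Casting cuts the finish by one (this holds down to a finish of 15).
Need 23 − 19 = 4 days off Casting → Casting becomes 5 days, finish becomes 19.

4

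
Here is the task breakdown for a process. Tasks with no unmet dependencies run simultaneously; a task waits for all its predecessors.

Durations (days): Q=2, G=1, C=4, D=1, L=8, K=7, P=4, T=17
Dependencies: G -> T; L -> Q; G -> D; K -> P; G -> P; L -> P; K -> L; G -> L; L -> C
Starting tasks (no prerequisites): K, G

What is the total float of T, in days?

1

Critical path: K→L→C = 7+8+4 = 19, so the finish is 19 days.
The longest chain containing T totals 18 days.
Slack of T = 2 − 1 = 1 day.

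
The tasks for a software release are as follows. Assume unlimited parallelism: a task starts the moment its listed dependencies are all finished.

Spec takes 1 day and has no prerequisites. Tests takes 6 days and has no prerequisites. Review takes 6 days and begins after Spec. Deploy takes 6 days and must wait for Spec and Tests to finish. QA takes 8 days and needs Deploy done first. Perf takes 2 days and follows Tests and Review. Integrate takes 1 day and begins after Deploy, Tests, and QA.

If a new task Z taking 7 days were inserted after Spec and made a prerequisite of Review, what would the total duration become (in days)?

Originally the project takes 21 days.
With Z inserted, Review now waits for max(Spec, Z).
New critical path: Tests→Deploy→QA→Integrate = 6+6+8+1 = 21 ⇒ 21 days.

21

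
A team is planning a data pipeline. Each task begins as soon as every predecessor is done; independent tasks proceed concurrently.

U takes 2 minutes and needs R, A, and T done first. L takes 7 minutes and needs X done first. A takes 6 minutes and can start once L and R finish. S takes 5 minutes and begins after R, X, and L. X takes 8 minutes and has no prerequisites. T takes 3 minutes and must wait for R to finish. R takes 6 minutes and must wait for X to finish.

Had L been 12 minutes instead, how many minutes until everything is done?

28

The binding path is X→L→A→U = 8+7+6+2 = 23; finish at 23 minutes.
L lies on that path, so at 12 minutes the path becomes 28 minutes.
That remains the longest chain; total 28 minutes.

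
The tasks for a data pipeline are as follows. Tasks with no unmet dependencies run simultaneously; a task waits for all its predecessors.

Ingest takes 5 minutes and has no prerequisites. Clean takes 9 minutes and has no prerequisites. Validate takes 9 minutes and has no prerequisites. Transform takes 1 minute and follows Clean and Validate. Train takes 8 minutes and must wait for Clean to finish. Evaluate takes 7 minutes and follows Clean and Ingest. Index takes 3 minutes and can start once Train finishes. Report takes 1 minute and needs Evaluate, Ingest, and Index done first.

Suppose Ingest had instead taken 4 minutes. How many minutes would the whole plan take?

21

Actual critical path: Clean→Train→Index→Report = 9+8+3+1 = 21 ⇒ 21 minutes.
The longest path through Ingest is only 13 minutes, so Ingest has float 8.
The critical path is still Clean→Train→Index→Report; finish is now 21 minutes.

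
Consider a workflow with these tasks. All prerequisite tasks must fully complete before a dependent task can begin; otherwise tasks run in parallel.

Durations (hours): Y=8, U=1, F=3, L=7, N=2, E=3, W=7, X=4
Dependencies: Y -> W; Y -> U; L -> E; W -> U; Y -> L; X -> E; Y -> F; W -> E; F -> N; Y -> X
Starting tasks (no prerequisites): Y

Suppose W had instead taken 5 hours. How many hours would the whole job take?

As given, the longest chain is Y→W→E = 8+7+3 = 18, so the finish is 18 hours.
W lies on that path, so at 5 hours the path becomes 16 hours.
Now Y→L→E = 8+7+3 = 18 is longest, so the finish becomes 18 hours.

18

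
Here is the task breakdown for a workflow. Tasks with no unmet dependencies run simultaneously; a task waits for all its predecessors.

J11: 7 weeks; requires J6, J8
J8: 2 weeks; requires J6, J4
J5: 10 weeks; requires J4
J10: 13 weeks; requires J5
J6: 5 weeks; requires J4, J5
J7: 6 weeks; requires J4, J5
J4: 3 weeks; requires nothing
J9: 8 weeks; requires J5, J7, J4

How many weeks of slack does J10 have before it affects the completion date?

Critical path: J4→J5→J6→J8→J11 = 3+10+5+2+7 = 27, so the finish is 27 weeks.
Longest path through J10: 26 weeks (earliest finish 26, latest finish 27).
Slack of J10 = 14 − 13 = 1 week.

1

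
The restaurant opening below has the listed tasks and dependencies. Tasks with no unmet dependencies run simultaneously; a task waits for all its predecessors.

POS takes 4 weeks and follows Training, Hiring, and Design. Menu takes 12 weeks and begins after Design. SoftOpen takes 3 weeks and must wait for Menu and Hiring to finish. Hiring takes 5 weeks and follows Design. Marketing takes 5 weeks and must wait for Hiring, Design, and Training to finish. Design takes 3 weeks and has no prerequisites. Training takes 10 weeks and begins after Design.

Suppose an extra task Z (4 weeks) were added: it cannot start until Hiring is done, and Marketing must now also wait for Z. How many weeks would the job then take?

Originally the job takes 18 weeks.
With Z inserted, Marketing now waits for max(Hiring, Design, Training, Z).
New critical path: Design→Menu→SoftOpen = 3+12+3 = 18 ⇒ 18 weeks.

18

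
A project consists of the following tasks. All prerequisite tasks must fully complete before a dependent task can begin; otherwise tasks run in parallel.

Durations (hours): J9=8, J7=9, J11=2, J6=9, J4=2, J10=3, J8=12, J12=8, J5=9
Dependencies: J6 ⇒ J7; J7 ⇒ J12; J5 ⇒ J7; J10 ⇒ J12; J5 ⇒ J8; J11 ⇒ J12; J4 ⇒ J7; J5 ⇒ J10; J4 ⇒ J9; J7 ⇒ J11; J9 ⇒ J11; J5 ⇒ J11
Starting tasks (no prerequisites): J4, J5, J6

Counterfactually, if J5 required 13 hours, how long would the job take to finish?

32

Actual critical path: J5→J7→J11→J12 = 9+9+2+8 = 28 ⇒ 28 hours.
J5 lies on that path, so at 13 hours the path becomes 32 hours.
That remains the longest chain; total 32 hours.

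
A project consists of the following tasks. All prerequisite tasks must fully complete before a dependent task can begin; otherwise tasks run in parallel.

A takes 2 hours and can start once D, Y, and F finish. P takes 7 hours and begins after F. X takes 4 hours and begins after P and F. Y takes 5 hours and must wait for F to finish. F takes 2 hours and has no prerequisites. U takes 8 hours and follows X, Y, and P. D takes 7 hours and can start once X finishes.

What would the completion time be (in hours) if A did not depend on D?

Before: longest chain F→P→X→D→A = 2+7+4+7+2 = 22, finish 22.
Without D→A, A's earliest start moves from 20 to 7.
After: F→P→X→U = 2+7+4+8 = 21 → 21 hours.

21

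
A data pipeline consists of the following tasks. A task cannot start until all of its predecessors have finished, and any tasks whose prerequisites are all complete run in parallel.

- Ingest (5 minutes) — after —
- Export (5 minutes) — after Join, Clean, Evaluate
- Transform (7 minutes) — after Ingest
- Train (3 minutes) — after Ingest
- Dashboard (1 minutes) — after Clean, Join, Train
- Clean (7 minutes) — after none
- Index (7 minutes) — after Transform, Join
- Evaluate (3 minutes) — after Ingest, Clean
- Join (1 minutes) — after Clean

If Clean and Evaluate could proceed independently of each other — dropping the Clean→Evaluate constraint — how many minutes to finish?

With the dependency in place, Ingest→Transform→Index = 5+7+7 = 19 sets the finish at 19 minutes.
Without Clean→Evaluate, Evaluate's earliest start moves from 7 to 5.
The longest chain is now Ingest→Transform→Index = 5+7+7 = 19, so the schedule takes 19 minutes.

19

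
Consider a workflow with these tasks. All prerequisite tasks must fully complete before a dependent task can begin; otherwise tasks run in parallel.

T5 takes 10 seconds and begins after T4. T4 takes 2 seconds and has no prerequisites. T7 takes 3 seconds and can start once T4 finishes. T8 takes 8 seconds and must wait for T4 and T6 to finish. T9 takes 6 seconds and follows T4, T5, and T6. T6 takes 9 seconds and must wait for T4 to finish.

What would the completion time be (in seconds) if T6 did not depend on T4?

Before: longest chain T4→T6→T8 = 2+9+8 = 19, finish 19.
Without T4→T6, T6's earliest start moves from 2 to 0.
New critical path: T4→T5→T9 = 2+10+6 = 18 ⇒ 18 seconds.

18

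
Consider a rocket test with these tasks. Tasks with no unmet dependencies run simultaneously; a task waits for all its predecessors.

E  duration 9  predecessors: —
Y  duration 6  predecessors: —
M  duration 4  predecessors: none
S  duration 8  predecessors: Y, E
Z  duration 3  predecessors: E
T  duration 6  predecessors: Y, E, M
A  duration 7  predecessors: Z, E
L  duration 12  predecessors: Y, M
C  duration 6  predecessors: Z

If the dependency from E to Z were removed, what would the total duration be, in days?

18

Original critical path: E→Z→A = 9+3+7 = 19 ⇒ 19 days.
Without E→Z, Z's earliest start moves from 9 to 0.
After: Y→L = 6+12 = 18 → 18 days.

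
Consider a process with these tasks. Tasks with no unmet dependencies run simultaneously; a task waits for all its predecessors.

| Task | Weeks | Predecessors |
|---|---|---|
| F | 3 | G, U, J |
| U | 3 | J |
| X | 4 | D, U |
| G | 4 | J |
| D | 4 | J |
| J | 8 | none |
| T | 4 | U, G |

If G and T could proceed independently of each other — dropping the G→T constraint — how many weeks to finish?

16

With the dependency in place, J→D→X = 8+4+4 = 16 sets the finish at 16 weeks.
Without G→T, T's earliest start moves from 12 to 11.
After: J→D→X = 8+4+4 = 16 → 16 weeks.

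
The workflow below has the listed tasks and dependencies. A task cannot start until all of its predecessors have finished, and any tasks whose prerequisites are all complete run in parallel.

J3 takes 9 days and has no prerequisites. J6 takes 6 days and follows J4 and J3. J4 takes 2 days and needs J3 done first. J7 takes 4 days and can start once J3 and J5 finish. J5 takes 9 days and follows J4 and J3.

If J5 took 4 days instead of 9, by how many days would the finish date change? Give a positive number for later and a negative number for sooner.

Critical path before the change: J3→J4→J5→J7 = 9+2+9+4 = 24 giving 24 days.
J5 lies on that path, so at 4 days the path becomes 19 days.
That remains the longest chain; total 19 days.
Change in finish: 19 − 24 = -5 days.

-5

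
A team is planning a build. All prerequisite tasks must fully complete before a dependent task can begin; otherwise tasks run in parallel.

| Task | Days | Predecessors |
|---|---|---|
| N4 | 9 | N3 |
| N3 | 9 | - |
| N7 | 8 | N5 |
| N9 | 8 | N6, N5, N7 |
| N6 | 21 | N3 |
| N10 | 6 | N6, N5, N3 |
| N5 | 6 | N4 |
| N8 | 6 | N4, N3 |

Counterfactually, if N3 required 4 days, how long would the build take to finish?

As given, the longest chain is N3→N4→N5→N7→N9 = 9+9+6+8+8 = 40, so the finish is 40 days.
N3 lies on that path, so at 4 days the path becomes 35 days.
That remains the longest chain; total 35 days.

35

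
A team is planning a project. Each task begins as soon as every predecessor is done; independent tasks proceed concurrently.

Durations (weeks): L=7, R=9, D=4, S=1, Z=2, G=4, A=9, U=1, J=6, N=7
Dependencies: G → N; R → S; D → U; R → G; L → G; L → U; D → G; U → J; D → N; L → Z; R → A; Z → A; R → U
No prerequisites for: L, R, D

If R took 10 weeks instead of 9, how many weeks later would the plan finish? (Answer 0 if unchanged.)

1

As given, the longest chain is R→G→N = 9+4+7 = 20, so the finish is 20 weeks.
R is on the critical path; changing it to 10 makes that path 21 weeks.
The critical path is still R→G→N; finish is now 21 weeks.
Change in finish: 21 − 20 = +1 weeks.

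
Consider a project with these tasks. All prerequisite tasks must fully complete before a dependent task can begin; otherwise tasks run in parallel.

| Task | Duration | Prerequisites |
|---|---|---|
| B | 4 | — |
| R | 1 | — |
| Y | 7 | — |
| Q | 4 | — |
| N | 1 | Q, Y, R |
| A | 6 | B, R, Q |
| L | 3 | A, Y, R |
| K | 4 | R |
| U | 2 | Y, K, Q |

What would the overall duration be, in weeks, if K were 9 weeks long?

As given, the longest chain is B→A→L = 4+6+3 = 13, so the finish is 13 weeks.
K has 6 weeks of float (longest path through it is 7).
That remains the longest chain; total 13 weeks.

13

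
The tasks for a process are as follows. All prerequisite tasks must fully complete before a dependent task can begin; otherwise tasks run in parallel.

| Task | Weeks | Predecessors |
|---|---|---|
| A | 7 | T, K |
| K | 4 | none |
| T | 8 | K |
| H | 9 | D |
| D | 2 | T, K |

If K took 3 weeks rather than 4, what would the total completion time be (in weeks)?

22

Baseline: K→T→D→H = 4+8+2+9 = 23 → 23 weeks.
K is on the critical path; changing it to 3 makes that path 22 weeks.
The critical path is still K→T→D→H; finish is now 22 weeks.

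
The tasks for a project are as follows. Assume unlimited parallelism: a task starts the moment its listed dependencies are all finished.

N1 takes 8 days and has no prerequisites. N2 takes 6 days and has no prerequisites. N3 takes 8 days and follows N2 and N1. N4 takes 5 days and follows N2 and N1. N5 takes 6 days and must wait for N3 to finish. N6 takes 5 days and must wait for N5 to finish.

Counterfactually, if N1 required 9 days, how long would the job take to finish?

28

Actual critical path: N1→N3→N5→N6 = 8+8+6+5 = 27 ⇒ 27 days.
Since N1 is critical, the +1 change carries straight to that chain (now 28 days).
The critical path is still N1→N3→N5→N6; finish is now 28 days.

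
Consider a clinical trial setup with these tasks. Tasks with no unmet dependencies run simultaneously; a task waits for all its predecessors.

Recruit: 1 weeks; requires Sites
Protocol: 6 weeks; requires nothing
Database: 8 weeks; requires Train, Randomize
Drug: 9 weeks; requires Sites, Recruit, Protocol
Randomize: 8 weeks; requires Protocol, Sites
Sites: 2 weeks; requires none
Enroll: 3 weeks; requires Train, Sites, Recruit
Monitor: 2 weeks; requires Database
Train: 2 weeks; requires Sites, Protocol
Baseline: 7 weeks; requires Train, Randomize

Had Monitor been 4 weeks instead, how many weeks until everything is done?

26

Baseline: Protocol→Randomize→Database→Monitor = 6+8+8+2 = 24 → 24 weeks.
Since Monitor is critical, the +2 change carries straight to that chain (now 26 weeks).
That remains the longest chain; total 26 weeks.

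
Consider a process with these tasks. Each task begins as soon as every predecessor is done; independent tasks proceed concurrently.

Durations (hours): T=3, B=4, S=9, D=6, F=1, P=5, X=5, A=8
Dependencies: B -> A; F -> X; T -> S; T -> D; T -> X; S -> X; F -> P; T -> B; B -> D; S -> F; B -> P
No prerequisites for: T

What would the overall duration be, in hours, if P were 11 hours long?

24

As given, the longest chain is T→S→F→P = 3+9+1+5 = 18, so the finish is 18 hours.
P is on the critical path; changing it to 11 makes that path 24 hours.
The critical path is still T→S→F→P; finish is now 24 hours.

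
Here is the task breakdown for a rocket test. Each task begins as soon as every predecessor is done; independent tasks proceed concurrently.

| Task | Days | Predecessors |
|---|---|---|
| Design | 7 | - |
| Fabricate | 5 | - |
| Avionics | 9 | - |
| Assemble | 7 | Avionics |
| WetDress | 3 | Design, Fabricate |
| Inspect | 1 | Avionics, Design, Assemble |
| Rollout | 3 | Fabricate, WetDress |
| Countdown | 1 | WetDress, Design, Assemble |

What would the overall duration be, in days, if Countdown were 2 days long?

18

Critical path before the change: Avionics→Assemble→Countdown = 9+7+1 = 17 giving 17 days.
Countdown is on the critical path; changing it to 2 makes that path 18 days.
The critical path is still Avionics→Assemble→Countdown; finish is now 18 days.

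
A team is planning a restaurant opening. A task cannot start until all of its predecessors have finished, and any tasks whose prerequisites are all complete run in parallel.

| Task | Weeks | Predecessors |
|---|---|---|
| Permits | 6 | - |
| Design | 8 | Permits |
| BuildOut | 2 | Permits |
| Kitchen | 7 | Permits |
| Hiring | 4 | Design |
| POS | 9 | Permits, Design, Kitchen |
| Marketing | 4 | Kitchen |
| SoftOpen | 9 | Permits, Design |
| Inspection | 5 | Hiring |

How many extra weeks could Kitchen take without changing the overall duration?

Critical path: Permits→Design→Hiring→Inspection = 6+8+4+5 = 23, so the finish is 23 weeks.
The longest chain containing Kitchen totals 22 weeks.
Slack of Kitchen = 7 − 6 = 1 week.

1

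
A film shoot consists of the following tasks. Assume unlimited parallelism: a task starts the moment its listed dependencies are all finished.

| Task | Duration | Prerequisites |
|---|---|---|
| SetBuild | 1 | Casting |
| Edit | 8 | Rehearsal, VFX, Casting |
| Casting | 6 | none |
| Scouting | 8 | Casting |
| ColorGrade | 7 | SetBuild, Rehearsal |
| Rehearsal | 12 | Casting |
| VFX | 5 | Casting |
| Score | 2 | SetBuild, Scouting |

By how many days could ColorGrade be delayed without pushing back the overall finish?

The longest chain is Casting→Rehearsal→Edit = 6+12+8 = 26; overall finish 26 days.
ColorGrade finishes as early as 25 and must finish by 26.
So ColorGrade can slip 26 − 25 = 1 day.

1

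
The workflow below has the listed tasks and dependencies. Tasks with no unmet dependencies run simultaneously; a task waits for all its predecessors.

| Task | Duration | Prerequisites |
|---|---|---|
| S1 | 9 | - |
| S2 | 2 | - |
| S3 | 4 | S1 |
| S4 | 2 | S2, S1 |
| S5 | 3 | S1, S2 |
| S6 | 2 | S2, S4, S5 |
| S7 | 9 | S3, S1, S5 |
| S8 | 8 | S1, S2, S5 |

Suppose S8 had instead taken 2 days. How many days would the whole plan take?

22

Critical path before the change: S1→S3→S7 = 9+4+9 = 22 giving 22 days.
S8 has 2 days of float (longest path through it is 20).
The critical path is still S1→S3→S7; finish is now 22 days.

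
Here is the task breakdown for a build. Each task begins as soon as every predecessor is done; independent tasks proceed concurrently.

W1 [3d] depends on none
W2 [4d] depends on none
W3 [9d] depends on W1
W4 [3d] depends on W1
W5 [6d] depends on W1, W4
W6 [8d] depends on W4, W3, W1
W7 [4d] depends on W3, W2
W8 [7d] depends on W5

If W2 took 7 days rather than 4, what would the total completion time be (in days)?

As given, the longest chain is W1→W3→W6 = 3+9+8 = 20, so the finish is 20 days.
The longest path through W2 is only 8 days, so W2 has float 12.
That remains the longest chain; total 20 days.

20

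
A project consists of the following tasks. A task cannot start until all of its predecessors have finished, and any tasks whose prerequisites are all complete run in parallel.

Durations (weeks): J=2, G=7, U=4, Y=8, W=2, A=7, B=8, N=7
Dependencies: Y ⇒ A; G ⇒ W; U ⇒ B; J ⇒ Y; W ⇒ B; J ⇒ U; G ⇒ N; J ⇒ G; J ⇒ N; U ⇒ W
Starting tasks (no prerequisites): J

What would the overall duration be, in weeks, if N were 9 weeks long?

Critical path before the change: J→G→W→B = 2+7+2+8 = 19 giving 19 weeks.
The longest path through N is only 16 weeks, so N has float 3.
That remains the longest chain; total 19 weeks.

19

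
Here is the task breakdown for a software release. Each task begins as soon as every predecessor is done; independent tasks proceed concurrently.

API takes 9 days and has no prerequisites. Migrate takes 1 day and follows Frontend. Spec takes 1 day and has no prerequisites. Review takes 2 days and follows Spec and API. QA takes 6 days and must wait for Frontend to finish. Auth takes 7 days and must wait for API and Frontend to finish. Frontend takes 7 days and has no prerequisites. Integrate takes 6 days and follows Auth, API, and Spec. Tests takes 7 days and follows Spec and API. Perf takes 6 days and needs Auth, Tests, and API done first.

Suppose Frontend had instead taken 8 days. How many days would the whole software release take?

22

Baseline: API→Auth→Perf = 9+7+6 = 22 → 22 days.
The longest path through Frontend is only 20 days, so Frontend has float 2.
No other chain overtakes it, so the finish is 22 days.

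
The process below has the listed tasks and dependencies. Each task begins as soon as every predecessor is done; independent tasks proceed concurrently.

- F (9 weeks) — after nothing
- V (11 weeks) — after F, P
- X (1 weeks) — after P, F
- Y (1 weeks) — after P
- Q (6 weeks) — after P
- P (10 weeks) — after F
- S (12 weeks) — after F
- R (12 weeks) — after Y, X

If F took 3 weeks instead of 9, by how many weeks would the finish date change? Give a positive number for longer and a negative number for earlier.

-6

Critical path before the change: F→P→X→R = 9+10+1+12 = 32 giving 32 weeks.
Since F is critical, the -6 change carries straight to that chain (now 26 weeks).
That remains the longest chain; total 26 weeks.
Change in finish: 26 − 32 = -6 weeks.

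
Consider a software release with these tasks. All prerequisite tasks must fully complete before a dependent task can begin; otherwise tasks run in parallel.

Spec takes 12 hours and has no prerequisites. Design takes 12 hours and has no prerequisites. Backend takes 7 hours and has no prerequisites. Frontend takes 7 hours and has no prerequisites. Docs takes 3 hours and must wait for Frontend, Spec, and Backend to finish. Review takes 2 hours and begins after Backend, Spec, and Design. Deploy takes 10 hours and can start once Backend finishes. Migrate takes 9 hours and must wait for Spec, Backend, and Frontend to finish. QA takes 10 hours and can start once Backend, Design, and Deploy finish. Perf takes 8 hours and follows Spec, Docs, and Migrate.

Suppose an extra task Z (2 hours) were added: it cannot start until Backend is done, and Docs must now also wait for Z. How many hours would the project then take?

Originally the project takes 29 hours.
With Z inserted, Docs now waits for max(Frontend, Spec, Backend, Z).
New critical path: Spec→Migrate→Perf = 12+9+8 = 29 ⇒ 29 hours.

29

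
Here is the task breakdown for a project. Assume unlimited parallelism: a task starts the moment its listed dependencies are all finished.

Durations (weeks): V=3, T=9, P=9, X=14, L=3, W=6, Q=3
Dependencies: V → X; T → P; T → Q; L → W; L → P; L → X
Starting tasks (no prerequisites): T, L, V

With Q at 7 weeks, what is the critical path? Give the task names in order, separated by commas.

Baseline: T→P = 9+9 = 18 → 18 weeks.
Q has 6 weeks of float (longest path through it is 12).
That remains the longest chain; total 18 weeks.

T, P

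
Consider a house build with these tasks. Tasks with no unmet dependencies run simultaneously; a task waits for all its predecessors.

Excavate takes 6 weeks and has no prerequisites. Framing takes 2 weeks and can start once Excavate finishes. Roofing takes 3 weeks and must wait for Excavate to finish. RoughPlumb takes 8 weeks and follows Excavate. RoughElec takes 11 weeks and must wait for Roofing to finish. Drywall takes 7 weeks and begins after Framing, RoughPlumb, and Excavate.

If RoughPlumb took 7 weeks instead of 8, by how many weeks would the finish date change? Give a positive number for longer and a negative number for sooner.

-1

As given, the longest chain is Excavate→RoughPlumb→Drywall = 6+8+7 = 21, so the finish is 21 weeks.
Since RoughPlumb is critical, the -1 change carries straight to that chain (now 20 weeks).
The binding chain switches to Excavate→Roofing→RoughElec = 6+3+11 = 20; finish 20 weeks.
Change in finish: 20 − 21 = -1 weeks.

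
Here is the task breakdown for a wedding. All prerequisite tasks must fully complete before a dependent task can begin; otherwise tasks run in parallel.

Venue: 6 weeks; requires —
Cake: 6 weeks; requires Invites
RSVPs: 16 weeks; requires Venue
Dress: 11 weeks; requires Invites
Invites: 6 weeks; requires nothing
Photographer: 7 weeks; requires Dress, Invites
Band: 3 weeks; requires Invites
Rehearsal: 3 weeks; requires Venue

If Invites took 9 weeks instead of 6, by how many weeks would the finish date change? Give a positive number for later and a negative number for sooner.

3

Baseline: Invites→Dress→Photographer = 6+11+7 = 24 → 24 weeks.
Since Invites is critical, the +3 change carries straight to that chain (now 27 weeks).
The critical path is still Invites→Dress→Photographer; finish is now 27 weeks.
Change in finish: 27 − 24 = +3 weeks.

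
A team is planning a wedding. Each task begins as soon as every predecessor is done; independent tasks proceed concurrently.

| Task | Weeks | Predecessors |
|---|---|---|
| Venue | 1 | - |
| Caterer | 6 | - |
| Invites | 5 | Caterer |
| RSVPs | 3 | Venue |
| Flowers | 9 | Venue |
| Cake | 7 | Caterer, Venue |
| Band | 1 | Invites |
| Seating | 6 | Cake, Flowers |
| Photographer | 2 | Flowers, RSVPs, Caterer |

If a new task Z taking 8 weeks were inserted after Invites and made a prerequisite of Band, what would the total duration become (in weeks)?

Originally the job takes 19 weeks.
With Z inserted, Band now waits for max(Invites, Z).
New critical path: Caterer→Invites→Z→Band = 6+5+8+1 = 20 ⇒ 20 weeks.

20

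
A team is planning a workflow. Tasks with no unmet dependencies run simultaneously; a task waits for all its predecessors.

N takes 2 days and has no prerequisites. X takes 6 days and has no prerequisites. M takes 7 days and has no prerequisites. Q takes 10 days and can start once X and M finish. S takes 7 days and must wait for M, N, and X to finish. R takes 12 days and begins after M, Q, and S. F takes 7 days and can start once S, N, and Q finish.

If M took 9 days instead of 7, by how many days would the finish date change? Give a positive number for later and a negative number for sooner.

2

Baseline: M→Q→R = 7+10+12 = 29 → 29 days.
M lies on that path, so at 9 days the path becomes 31 days.
No other chain overtakes it, so the finish is 31 days.
Change in finish: 31 − 29 = +2 days.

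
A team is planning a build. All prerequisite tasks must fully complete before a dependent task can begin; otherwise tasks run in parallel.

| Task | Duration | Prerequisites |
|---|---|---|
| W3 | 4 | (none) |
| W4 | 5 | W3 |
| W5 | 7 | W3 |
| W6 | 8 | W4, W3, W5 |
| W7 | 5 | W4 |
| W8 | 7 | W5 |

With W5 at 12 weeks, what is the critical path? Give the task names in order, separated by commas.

W3, W5, W6

Critical path before the change: W3→W5→W6 = 4+7+8 = 19 giving 19 weeks.
W5 is on the critical path; changing it to 12 makes that path 24 weeks.
No other chain overtakes it, so the finish is 24 weeks.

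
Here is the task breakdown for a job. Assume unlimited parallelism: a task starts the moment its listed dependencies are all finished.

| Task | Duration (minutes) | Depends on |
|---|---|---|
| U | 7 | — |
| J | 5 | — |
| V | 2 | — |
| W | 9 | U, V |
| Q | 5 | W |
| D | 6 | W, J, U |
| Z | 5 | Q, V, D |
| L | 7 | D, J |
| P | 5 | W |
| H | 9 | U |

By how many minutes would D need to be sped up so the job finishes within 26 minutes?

Current finish: 29 minutes; target: 26.
D is on every critical path, so each minute cut from D cuts the finish by one (this holds down to a finish of 26).
Need 29 − 26 = 3 minutes off D → D becomes 3 minutes, finish becomes 26.

3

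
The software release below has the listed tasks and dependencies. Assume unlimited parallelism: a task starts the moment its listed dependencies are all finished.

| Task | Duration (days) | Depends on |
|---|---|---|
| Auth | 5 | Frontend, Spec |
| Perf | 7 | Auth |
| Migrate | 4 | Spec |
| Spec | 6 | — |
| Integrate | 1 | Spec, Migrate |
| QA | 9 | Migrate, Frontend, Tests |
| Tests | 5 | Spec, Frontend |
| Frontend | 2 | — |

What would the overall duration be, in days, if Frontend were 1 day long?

Critical path before the change: Spec→Tests→QA = 6+5+9 = 20 giving 20 days.
Frontend is off the critical path — its longest chain is 16 days, giving 4 of slack.
The critical path is still Spec→Tests→QA; finish is now 20 days.

20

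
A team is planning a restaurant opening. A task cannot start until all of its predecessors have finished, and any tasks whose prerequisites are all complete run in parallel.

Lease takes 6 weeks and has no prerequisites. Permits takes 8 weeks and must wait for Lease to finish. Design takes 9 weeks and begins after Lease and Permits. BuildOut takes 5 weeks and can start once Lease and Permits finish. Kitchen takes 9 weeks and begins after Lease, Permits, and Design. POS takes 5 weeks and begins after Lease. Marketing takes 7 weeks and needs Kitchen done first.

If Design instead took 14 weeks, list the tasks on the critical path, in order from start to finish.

Baseline: Lease→Permits→Design→Kitchen→Marketing = 6+8+9+9+7 = 39 → 39 weeks.
Design lies on that path, so at 14 weeks the path becomes 44 weeks.
The critical path is still Lease→Permits→Design→Kitchen→Marketing; finish is now 44 weeks.

Lease, Permits, Design, Kitchen, Marketing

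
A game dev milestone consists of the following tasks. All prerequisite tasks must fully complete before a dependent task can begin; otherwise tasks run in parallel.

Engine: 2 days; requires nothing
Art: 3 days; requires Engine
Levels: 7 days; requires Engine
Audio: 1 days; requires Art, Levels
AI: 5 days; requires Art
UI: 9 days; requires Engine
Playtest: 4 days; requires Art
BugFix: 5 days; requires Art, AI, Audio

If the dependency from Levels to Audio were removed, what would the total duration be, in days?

15

Before: longest chain Engine→Art→AI→BugFix = 2+3+5+5 = 15, finish 15.
Without Levels→Audio, Audio's earliest start moves from 9 to 5.
After: Engine→Art→AI→BugFix = 2+3+5+5 = 15 → 15 days.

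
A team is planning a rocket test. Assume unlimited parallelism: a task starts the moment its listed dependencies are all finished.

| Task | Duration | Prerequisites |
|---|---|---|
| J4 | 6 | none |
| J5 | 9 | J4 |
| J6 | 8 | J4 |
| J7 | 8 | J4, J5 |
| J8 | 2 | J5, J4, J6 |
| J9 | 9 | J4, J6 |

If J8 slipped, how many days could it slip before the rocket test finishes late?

6

Critical path: J4→J5→J7 = 6+9+8 = 23, so the finish is 23 days.
Longest path through J8: 17 days (earliest finish 17, latest finish 23).
Float = 23 − 17 = 6.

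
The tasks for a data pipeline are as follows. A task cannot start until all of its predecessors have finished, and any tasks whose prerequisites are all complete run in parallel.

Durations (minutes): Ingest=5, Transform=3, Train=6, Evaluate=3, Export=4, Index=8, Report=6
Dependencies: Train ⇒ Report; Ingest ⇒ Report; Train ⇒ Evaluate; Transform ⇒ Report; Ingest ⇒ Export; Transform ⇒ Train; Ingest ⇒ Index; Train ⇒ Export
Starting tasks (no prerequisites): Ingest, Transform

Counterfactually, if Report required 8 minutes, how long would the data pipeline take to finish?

17

Baseline: Transform→Train→Report = 3+6+6 = 15 → 15 minutes.
Report is on the critical path; changing it to 8 makes that path 17 minutes.
No other chain overtakes it, so the finish is 17 minutes.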